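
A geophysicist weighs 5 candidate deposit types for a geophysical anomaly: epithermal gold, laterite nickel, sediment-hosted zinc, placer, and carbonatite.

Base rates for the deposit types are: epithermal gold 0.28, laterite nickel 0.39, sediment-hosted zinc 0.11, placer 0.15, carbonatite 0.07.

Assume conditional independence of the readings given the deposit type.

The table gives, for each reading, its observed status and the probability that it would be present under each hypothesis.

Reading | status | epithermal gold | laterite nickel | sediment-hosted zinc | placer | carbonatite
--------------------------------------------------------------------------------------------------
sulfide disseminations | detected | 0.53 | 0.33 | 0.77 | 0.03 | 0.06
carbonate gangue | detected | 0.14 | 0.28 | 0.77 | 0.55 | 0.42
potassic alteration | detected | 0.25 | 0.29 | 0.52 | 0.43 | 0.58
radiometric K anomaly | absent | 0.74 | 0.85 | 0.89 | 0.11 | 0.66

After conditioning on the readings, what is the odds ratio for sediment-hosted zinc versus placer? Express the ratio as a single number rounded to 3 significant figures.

3.94

Posterior odds equal prior odds times the likelihood ratio; only the two competing hypotheses matter (using 1 − P(present | H) for each absent reading).
  sediment-hosted zinc: 0.11 × 0.77 × 0.77 × 0.52 × (1 − 0.89) = 0.0037305
  placer: 0.15 × 0.03 × 0.55 × 0.43 × (1 − 0.11) = 0.00094718
Odds(sediment-hosted zinc : placer) = 0.0037305 / 0.00094718 ≈ 3.94.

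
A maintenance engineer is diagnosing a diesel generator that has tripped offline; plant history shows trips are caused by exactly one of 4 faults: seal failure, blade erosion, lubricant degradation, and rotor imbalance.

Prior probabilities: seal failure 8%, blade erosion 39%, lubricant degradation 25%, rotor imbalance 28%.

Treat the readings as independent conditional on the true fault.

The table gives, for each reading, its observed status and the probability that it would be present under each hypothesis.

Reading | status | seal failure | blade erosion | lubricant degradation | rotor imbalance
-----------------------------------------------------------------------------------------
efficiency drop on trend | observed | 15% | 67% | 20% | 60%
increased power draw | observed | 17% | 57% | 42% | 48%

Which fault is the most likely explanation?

By Bayes' rule with conditional independence, the unnormalized weight for each hypothesis is prior × ∏ likelihoods:
  seal failure: 0.08 × 0.15 × 0.17 = 0.00204
  blade erosion: 0.39 × 0.67 × 0.57 = 0.14894
  lubricant degradation: 0.25 × 0.20 × 0.42 = 0.021
  rotor imbalance: 0.28 × 0.60 × 0.48 = 0.08064
Normalizing constant Z = 0.00204 + 0.14894 + 0.021 + 0.08064 = 0.25262.
P(seal failure | evidence) ≈ 0.00204 / 0.25262 ≈ 0.008
P(blade erosion | evidence) ≈ 0.14894 / 0.25262 ≈ 0.590
P(lubricant degradation | evidence) ≈ 0.021 / 0.25262 ≈ 0.083
P(rotor imbalance | evidence) ≈ 0.08064 / 0.25262 ≈ 0.319
The largest is 0.590, so blade erosion is most probable.

blade erosion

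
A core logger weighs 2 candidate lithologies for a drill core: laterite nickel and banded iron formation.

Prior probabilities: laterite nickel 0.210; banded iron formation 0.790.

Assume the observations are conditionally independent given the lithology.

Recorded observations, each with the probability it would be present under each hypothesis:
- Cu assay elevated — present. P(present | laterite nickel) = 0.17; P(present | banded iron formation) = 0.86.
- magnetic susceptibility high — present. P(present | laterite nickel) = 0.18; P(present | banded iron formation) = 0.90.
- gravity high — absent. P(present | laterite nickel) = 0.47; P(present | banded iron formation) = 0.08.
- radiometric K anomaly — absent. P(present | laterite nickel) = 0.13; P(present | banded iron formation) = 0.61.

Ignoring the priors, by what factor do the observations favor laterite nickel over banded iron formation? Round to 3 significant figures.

Joint likelihood of the evidence pattern under each hypothesis (using 1 − P(present | H) for each absent observation):
  laterite nickel: 0.17 × 0.18 × (1 − 0.47) × (1 − 0.13) = 0.01411
  banded iron formation: 0.86 × 0.90 × (1 − 0.08) × (1 − 0.61) = 0.27771
Bayes factor = 0.01411 / 0.27771 ≈ 0.0508

0.0508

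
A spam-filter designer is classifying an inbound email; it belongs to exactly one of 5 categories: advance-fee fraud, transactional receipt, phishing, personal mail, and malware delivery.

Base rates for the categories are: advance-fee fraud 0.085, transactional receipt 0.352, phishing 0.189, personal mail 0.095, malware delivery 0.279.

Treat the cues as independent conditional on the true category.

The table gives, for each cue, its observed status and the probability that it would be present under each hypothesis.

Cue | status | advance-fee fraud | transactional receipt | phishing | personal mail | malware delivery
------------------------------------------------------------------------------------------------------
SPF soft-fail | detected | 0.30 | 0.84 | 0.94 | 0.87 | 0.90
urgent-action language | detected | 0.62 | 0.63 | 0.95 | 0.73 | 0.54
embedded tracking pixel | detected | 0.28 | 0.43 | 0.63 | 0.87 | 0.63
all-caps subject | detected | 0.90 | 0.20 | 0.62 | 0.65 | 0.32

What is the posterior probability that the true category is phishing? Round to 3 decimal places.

0.447

Multiply each prior by the joint likelihood of the cue pattern:
  advance-fee fraud: 0.085 × 0.30 × 0.62 × 0.28 × 0.90 = 0.0039841
  transactional receipt: 0.352 × 0.84 × 0.63 × 0.43 × 0.20 = 0.01602
  phishing: 0.189 × 0.94 × 0.95 × 0.63 × 0.62 = 0.065924
  personal mail: 0.095 × 0.87 × 0.73 × 0.87 × 0.65 = 0.034119
  malware delivery: 0.279 × 0.90 × 0.54 × 0.63 × 0.32 = 0.027336
Normalizing constant Z = 0.0039841 + 0.01602 + 0.065924 + 0.034119 + 0.027336 = 0.14738.
P(phishing | evidence) = 0.065924 / 0.14738 ≈ 0.447.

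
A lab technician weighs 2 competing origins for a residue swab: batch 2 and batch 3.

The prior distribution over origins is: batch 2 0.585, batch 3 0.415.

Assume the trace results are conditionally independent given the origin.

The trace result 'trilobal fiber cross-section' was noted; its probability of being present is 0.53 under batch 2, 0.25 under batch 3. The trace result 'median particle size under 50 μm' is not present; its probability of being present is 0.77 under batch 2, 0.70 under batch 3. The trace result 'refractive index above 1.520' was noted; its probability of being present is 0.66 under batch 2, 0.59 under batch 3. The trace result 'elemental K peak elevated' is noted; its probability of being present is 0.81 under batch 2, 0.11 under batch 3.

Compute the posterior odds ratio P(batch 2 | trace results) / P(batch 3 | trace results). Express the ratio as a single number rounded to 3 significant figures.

18.9

Posterior odds equal prior odds times the likelihood ratio; only the two competing hypotheses matter (using 1 − P(present | H) for each absent trace result).
  batch 2: 0.585 × 0.53 × (1 − 0.77) × 0.66 × 0.81 = 0.038123
  batch 3: 0.415 × 0.25 × (1 − 0.70) × 0.59 × 0.11 = 0.00202
Posterior odds = 0.038123 / 0.00202 ≈ 18.9.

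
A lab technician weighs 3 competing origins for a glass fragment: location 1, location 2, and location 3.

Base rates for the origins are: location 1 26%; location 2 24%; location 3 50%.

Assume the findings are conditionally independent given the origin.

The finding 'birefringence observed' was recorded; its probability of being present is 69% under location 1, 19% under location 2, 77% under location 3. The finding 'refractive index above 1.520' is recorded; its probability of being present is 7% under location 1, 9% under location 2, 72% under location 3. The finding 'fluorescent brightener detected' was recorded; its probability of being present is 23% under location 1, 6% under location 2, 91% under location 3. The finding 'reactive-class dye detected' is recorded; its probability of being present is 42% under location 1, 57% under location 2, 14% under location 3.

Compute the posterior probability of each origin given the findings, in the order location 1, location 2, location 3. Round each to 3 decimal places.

For each hypothesis, the unnormalized posterior weight is prior × product of the finding likelihoods:
  location 1: 0.26 × 0.69 × 0.07 × 0.23 × 0.42 = 0.0012131
  location 2: 0.24 × 0.19 × 0.09 × 0.06 × 0.57 = 0.00014036
  location 3: 0.50 × 0.77 × 0.72 × 0.91 × 0.14 = 0.035315
The unnormalized weights sum to 0.036669.
P(location 1 | evidence) = 0.0012131 / 0.036669 ≈ 0.033
P(location 2 | evidence) = 0.00014036 / 0.036669 ≈ 0.004
P(location 3 | evidence) = 0.035315 / 0.036669 ≈ 0.963

0.033, 0.004, 0.963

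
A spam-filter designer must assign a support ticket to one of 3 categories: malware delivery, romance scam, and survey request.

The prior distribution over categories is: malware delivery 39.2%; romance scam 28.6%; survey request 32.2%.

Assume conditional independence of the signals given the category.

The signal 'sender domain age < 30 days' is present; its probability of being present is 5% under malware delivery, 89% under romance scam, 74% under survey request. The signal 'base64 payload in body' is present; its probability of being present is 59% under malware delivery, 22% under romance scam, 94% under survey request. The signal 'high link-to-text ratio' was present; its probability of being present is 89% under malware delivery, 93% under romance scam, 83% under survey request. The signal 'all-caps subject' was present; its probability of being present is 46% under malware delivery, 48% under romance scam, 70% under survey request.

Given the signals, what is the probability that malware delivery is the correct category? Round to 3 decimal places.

0.030

By Bayes' rule with conditional independence, the unnormalized weight for each hypothesis is prior × ∏ likelihoods:
  malware delivery: 0.392 × 0.05 × 0.59 × 0.89 × 0.46 = 0.0047343
  romance scam: 0.286 × 0.89 × 0.22 × 0.93 × 0.48 = 0.024998
  survey request: 0.322 × 0.74 × 0.94 × 0.83 × 0.70 = 0.13013
Marginal likelihood of the evidence = 0.15987.
P(malware delivery | evidence) = 0.0047343 / 0.15987 ≈ 0.030.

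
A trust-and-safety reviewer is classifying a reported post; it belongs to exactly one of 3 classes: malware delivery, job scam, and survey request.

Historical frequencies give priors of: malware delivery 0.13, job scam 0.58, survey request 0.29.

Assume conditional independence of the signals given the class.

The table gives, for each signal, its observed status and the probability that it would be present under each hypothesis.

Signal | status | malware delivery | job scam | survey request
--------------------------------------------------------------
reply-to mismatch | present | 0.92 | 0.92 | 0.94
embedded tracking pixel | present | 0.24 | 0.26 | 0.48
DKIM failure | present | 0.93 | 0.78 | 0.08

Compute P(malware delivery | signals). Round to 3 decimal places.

0.184

Multiply each prior by the joint likelihood of the signal pattern:
  malware delivery: 0.13 × 0.92 × 0.24 × 0.93 = 0.026695
  job scam: 0.58 × 0.92 × 0.26 × 0.78 = 0.10821
  survey request: 0.29 × 0.94 × 0.48 × 0.08 = 0.010468
Marginal likelihood of the evidence = 0.14538.
P(malware delivery | evidence) = 0.026695 / 0.14538 ≈ 0.184.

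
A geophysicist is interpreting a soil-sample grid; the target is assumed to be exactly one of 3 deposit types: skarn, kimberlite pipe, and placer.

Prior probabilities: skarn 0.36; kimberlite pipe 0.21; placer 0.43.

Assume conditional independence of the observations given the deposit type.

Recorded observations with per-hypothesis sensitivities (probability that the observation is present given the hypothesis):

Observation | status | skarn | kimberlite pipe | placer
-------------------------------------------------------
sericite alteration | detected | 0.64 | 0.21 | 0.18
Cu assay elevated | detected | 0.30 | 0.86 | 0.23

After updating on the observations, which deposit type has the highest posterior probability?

Multiply each prior by the joint likelihood of the evidence pattern:
  skarn: 0.36 × 0.64 × 0.30 = 0.06912
  kimberlite pipe: 0.21 × 0.21 × 0.86 = 0.037926
  placer: 0.43 × 0.18 × 0.23 = 0.017802
Marginal likelihood of the evidence = 0.12485.
P(skarn | evidence) ≈ 0.06912 / 0.12485 ≈ 0.554
P(kimberlite pipe | evidence) ≈ 0.037926 / 0.12485 ≈ 0.304
P(placer | evidence) ≈ 0.017802 / 0.12485 ≈ 0.143
The largest is 0.554, so skarn is most probable.

skarn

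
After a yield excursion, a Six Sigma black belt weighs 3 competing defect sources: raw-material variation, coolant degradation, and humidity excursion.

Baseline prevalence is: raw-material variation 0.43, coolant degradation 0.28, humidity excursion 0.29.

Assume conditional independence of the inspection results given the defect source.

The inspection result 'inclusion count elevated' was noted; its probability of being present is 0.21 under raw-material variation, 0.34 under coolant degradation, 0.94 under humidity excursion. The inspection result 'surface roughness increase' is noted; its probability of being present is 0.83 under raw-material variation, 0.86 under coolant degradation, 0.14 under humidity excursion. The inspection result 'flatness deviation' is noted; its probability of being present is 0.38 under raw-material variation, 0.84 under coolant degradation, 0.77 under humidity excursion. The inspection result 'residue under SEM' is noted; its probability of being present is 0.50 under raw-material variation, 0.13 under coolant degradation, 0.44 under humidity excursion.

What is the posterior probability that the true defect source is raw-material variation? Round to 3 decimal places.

By Bayes' rule with conditional independence, the unnormalized weight for each hypothesis is prior × ∏ likelihoods:
  raw-material variation: 0.43 × 0.21 × 0.83 × 0.38 × 0.50 = 0.01424
  coolant degradation: 0.28 × 0.34 × 0.86 × 0.84 × 0.13 = 0.0089404
  humidity excursion: 0.29 × 0.94 × 0.14 × 0.77 × 0.44 = 0.01293
Normalizing constant Z = 0.01424 + 0.0089404 + 0.01293 = 0.036111.
P(raw-material variation | evidence) = 0.01424 / 0.036111 ≈ 0.394.

0.394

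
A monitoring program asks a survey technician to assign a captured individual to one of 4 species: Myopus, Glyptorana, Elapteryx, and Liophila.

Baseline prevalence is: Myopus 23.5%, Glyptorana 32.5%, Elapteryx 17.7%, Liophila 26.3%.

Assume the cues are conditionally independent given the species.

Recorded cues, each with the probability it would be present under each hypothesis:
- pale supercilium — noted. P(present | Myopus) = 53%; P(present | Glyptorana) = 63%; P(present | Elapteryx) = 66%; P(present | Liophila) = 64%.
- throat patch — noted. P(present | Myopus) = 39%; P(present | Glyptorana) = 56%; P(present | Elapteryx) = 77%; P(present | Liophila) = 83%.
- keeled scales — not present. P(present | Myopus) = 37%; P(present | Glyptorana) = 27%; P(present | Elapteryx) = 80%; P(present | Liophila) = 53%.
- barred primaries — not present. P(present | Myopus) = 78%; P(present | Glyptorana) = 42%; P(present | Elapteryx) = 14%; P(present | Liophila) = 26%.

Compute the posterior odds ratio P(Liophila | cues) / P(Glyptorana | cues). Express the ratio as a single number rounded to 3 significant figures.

1.00

Posterior odds equal prior odds times the likelihood ratio; only the two competing hypotheses matter (using 1 − P(present | H) for each absent cue).
  Liophila: 0.263 × 0.64 × 0.83 × (1 − 0.53) × (1 − 0.26) = 0.04859
  Glyptorana: 0.325 × 0.63 × 0.56 × (1 − 0.27) × (1 − 0.42) = 0.048547
Posterior odds = 0.04859 / 0.048547 ≈ 1.00.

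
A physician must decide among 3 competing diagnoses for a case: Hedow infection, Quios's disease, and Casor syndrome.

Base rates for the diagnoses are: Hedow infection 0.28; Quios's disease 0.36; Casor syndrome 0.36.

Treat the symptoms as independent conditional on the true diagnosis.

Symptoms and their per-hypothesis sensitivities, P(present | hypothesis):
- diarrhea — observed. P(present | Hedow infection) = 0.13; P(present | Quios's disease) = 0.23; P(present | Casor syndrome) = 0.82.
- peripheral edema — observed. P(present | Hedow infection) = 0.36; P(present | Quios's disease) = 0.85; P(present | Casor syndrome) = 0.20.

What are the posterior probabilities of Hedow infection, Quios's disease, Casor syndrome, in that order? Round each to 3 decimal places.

For each hypothesis, the unnormalized posterior weight is prior × product of the symptom likelihoods:
  Hedow infection: 0.28 × 0.13 × 0.36 = 0.013104
  Quios's disease: 0.36 × 0.23 × 0.85 = 0.07038
  Casor syndrome: 0.36 × 0.82 × 0.20 = 0.05904
Marginal likelihood of the evidence = 0.14252.
P(Hedow infection | evidence) = 0.013104 / 0.14252 ≈ 0.092
P(Quios's disease | evidence) = 0.07038 / 0.14252 ≈ 0.494
P(Casor syndrome | evidence) = 0.05904 / 0.14252 ≈ 0.414

0.092, 0.494, 0.414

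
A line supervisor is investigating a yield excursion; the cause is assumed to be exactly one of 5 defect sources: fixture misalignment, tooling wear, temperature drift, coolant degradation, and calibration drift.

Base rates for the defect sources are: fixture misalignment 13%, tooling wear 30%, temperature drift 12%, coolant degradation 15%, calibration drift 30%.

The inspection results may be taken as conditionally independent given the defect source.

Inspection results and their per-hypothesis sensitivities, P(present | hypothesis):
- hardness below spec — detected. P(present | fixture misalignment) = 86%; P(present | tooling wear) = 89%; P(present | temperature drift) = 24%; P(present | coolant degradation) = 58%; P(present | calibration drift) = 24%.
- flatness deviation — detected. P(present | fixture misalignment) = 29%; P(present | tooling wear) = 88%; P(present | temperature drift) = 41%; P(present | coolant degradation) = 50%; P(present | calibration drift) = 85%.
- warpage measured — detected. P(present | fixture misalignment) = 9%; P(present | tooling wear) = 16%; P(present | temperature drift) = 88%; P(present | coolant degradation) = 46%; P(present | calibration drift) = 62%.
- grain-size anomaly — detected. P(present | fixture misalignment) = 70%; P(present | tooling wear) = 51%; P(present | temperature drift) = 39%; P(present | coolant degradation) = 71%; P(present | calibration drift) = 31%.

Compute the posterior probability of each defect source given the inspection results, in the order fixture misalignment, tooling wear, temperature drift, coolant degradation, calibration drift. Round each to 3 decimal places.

By Bayes' rule with conditional independence, the unnormalized weight for each hypothesis is prior × ∏ likelihoods:
  fixture misalignment: 0.13 × 0.86 × 0.29 × 0.09 × 0.70 = 0.0020426
  tooling wear: 0.30 × 0.89 × 0.88 × 0.16 × 0.51 = 0.019173
  temperature drift: 0.12 × 0.24 × 0.41 × 0.88 × 0.39 = 0.0040525
  coolant degradation: 0.15 × 0.58 × 0.50 × 0.46 × 0.71 = 0.014207
  calibration drift: 0.30 × 0.24 × 0.85 × 0.62 × 0.31 = 0.011763
The unnormalized weights sum to 0.051238.
P(fixture misalignment | evidence) = 0.0020426 / 0.051238 ≈ 0.040
P(tooling wear | evidence) = 0.019173 / 0.051238 ≈ 0.374
P(temperature drift | evidence) = 0.0040525 / 0.051238 ≈ 0.079
P(coolant degradation | evidence) = 0.014207 / 0.051238 ≈ 0.277
P(calibration drift | evidence) = 0.011763 / 0.051238 ≈ 0.230

0.040, 0.374, 0.079, 0.277, 0.230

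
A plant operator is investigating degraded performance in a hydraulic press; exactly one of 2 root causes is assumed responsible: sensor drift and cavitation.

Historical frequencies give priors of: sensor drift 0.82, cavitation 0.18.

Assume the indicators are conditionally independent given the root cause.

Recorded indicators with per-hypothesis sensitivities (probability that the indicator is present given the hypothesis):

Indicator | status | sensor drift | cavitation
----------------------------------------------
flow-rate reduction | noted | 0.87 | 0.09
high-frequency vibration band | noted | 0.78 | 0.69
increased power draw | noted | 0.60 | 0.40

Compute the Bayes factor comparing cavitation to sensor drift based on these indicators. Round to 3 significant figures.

The Bayes factor is the ratio of the joint likelihoods of the indicator pattern under the two hypotheses.
  cavitation: 0.09 × 0.69 × 0.40 = 0.02484
  sensor drift: 0.87 × 0.78 × 0.60 = 0.40716
Bayes factor = 0.02484 / 0.40716 ≈ 0.0610

0.0610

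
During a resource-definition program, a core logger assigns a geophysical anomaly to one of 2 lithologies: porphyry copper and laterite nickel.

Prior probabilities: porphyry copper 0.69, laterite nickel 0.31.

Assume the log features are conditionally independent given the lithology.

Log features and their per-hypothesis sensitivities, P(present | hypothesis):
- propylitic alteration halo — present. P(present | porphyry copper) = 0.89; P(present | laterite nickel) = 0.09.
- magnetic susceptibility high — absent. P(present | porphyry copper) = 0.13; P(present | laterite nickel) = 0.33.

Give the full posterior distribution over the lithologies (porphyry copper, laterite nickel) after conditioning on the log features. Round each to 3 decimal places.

Multiply each prior by the joint likelihood of the log feature pattern (using 1 − P(present | H) for each absent log feature):
  porphyry copper: 0.69 × 0.89 × (1 − 0.13) = 0.53427
  laterite nickel: 0.31 × 0.09 × (1 − 0.33) = 0.018693
The unnormalized weights sum to 0.55296.
P(porphyry copper | evidence) = 0.53427 / 0.55296 ≈ 0.966
P(laterite nickel | evidence) = 0.018693 / 0.55296 ≈ 0.034

0.966, 0.034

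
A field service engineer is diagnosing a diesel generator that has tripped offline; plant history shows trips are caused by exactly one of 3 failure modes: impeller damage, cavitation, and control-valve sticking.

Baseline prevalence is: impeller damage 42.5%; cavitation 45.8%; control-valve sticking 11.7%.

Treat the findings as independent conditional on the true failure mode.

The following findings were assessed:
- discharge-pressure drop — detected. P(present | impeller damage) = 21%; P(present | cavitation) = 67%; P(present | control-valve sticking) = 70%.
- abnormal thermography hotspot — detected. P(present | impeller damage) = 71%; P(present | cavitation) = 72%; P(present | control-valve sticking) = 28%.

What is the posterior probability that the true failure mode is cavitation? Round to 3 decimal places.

Multiply each prior by the joint likelihood of the evidence pattern:
  impeller damage: 0.425 × 0.21 × 0.71 = 0.063367
  cavitation: 0.458 × 0.67 × 0.72 = 0.22094
  control-valve sticking: 0.117 × 0.70 × 0.28 = 0.022932
Marginal likelihood of the evidence = 0.30724.
P(cavitation | evidence) = 0.22094 / 0.30724 ≈ 0.719.

0.719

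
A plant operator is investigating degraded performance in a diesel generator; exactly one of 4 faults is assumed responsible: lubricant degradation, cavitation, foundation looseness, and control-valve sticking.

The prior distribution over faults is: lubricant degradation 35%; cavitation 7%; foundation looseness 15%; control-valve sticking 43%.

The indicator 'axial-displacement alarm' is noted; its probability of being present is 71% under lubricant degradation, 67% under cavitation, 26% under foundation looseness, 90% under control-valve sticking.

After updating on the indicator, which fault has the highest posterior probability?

For each hypothesis, the unnormalized posterior weight is prior × likelihood:
  lubricant degradation: 0.35 × 0.71 = 0.2485
  cavitation: 0.07 × 0.67 = 0.0469
  foundation looseness: 0.15 × 0.26 = 0.039
  control-valve sticking: 0.43 × 0.90 = 0.387
Marginal likelihood of the evidence = 0.7214.
P(lubricant degradation | evidence) ≈ 0.2485 / 0.7214 ≈ 0.344
P(cavitation | evidence) ≈ 0.0469 / 0.7214 ≈ 0.065
P(foundation looseness | evidence) ≈ 0.039 / 0.7214 ≈ 0.054
P(control-valve sticking | evidence) ≈ 0.387 / 0.7214 ≈ 0.536
The largest is 0.536, so control-valve sticking is most probable.

control-valve sticking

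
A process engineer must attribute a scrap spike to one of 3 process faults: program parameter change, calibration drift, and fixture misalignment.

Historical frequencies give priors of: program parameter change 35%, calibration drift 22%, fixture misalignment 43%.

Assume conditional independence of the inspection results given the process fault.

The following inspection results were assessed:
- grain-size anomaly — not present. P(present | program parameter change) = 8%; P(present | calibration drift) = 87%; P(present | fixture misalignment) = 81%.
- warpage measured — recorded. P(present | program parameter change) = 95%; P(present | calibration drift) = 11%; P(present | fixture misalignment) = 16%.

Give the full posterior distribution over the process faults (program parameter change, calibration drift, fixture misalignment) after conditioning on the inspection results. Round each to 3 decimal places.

0.950, 0.010, 0.041

For each hypothesis, the unnormalized posterior weight is prior × product of the inspection result likelihoods (using 1 − P(present | H) for each absent inspection result):
  program parameter change: 0.35 × (1 − 0.08) × 0.95 = 0.3059
  calibration drift: 0.22 × (1 − 0.87) × 0.11 = 0.003146
  fixture misalignment: 0.43 × (1 − 0.81) × 0.16 = 0.013072
Normalizing constant Z = 0.3059 + 0.003146 + 0.013072 = 0.32212.
P(program parameter change | evidence) = 0.3059 / 0.32212 ≈ 0.950
P(calibration drift | evidence) = 0.003146 / 0.32212 ≈ 0.010
P(fixture misalignment | evidence) = 0.013072 / 0.32212 ≈ 0.041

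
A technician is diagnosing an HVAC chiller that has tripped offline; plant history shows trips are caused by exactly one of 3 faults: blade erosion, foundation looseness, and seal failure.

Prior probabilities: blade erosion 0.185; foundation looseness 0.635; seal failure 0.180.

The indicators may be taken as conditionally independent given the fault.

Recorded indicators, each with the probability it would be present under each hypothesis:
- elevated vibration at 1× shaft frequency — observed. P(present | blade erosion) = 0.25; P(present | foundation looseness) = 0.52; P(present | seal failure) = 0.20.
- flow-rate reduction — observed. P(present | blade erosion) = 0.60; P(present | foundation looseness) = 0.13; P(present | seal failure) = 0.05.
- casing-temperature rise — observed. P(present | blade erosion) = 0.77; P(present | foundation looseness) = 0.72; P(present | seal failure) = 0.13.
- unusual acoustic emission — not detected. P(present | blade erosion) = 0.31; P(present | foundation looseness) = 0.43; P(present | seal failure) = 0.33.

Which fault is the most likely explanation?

foundation looseness

Multiply each prior by the joint likelihood of the indicator pattern (using 1 − P(present | H) for each absent indicator):
  blade erosion: 0.185 × 0.25 × 0.60 × 0.77 × (1 − 0.31) = 0.014744
  foundation looseness: 0.635 × 0.52 × 0.13 × 0.72 × (1 − 0.43) = 0.017617
  seal failure: 0.180 × 0.20 × 0.05 × 0.13 × (1 − 0.33) = 0.00015678
Marginal likelihood of the evidence = 0.032517.
P(blade erosion | evidence) ≈ 0.014744 / 0.032517 ≈ 0.453
P(foundation looseness | evidence) ≈ 0.017617 / 0.032517 ≈ 0.542
P(seal failure | evidence) ≈ 0.00015678 / 0.032517 ≈ 0.005
The largest is 0.542, so foundation looseness is most probable.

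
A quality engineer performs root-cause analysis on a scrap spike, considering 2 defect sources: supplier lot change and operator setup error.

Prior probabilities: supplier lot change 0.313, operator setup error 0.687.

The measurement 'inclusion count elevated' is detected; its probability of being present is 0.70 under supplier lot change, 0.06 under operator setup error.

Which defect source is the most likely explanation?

For each hypothesis, the unnormalized posterior weight is prior × likelihood:
  supplier lot change: 0.313 × 0.70 = 0.2191
  operator setup error: 0.687 × 0.06 = 0.04122
The unnormalized weights sum to 0.26032.
P(supplier lot change | evidence) ≈ 0.2191 / 0.26032 ≈ 0.842
P(operator setup error | evidence) ≈ 0.04122 / 0.26032 ≈ 0.158
The largest is 0.842, so supplier lot change is most probable.

supplier lot change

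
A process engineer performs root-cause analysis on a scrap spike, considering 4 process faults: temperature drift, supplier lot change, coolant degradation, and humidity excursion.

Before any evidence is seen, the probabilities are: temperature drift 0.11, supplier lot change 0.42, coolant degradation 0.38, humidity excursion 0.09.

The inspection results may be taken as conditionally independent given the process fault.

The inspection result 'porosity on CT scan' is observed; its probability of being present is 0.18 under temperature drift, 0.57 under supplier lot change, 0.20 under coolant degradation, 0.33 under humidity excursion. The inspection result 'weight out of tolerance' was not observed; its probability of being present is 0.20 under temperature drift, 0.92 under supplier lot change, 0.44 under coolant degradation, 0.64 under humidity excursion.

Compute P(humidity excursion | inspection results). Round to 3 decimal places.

By Bayes' rule with conditional independence, the unnormalized weight for each hypothesis is prior × ∏ likelihoods (using 1 − P(present | H) for each absent inspection result):
  temperature drift: 0.11 × 0.18 × (1 − 0.20) = 0.01584
  supplier lot change: 0.42 × 0.57 × (1 − 0.92) = 0.019152
  coolant degradation: 0.38 × 0.20 × (1 − 0.44) = 0.04256
  humidity excursion: 0.09 × 0.33 × (1 − 0.64) = 0.010692
Normalizing constant Z = 0.01584 + 0.019152 + 0.04256 + 0.010692 = 0.088244.
P(humidity excursion | evidence) = 0.010692 / 0.088244 ≈ 0.121.

0.121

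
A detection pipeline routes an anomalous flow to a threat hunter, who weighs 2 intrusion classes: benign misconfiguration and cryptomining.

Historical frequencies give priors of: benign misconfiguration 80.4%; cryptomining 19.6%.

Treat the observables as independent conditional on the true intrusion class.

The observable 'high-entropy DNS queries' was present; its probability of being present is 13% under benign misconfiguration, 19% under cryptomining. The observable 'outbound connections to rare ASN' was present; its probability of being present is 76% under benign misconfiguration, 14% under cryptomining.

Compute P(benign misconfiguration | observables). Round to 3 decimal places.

By Bayes' rule with conditional independence, the unnormalized weight for each hypothesis is prior × ∏ likelihoods:
  benign misconfiguration: 0.804 × 0.13 × 0.76 = 0.079435
  cryptomining: 0.196 × 0.19 × 0.14 = 0.0052136
The unnormalized weights sum to 0.084649.
P(benign misconfiguration | evidence) = 0.079435 / 0.084649 ≈ 0.938.

0.938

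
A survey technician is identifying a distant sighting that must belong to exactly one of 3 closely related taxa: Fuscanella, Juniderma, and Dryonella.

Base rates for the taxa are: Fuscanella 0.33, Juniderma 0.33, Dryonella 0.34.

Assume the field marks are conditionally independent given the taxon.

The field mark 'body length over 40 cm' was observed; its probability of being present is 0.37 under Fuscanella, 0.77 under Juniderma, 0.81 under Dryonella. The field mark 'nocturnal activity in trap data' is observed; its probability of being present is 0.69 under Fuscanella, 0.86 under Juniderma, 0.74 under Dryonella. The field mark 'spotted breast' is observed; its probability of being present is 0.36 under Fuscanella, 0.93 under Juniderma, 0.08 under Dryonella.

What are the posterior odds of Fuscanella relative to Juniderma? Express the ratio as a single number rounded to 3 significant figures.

0.149

The normalizing constant cancels in an odds ratio, so compute prior × likelihood for the two hypotheses only:
  Fuscanella: 0.33 × 0.37 × 0.69 × 0.36 = 0.03033
  Juniderma: 0.33 × 0.77 × 0.86 × 0.93 = 0.20323
Posterior odds = 0.03033 / 0.20323 ≈ 0.149.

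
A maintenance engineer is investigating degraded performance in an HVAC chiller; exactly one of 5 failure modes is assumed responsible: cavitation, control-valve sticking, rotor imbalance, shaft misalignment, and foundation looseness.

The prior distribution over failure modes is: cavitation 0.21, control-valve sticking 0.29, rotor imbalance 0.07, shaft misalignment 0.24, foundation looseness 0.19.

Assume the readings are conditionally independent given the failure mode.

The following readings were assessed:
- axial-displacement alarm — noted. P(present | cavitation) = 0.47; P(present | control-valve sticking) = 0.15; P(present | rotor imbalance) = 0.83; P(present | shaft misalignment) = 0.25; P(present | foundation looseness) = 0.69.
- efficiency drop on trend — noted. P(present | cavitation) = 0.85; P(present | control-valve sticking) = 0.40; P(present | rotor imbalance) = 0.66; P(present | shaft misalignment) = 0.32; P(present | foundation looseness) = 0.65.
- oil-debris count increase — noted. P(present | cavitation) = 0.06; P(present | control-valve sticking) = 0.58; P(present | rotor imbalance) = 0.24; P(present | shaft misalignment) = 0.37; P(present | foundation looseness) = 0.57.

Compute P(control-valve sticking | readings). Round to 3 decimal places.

By Bayes' rule with conditional independence, the unnormalized weight for each hypothesis is prior × ∏ likelihoods:
  cavitation: 0.21 × 0.47 × 0.85 × 0.06 = 0.0050337
  control-valve sticking: 0.29 × 0.15 × 0.40 × 0.58 = 0.010092
  rotor imbalance: 0.07 × 0.83 × 0.66 × 0.24 = 0.009203
  shaft misalignment: 0.24 × 0.25 × 0.32 × 0.37 = 0.007104
  foundation looseness: 0.19 × 0.69 × 0.65 × 0.57 = 0.048573
The unnormalized weights sum to 0.080005.
P(control-valve sticking | evidence) = 0.010092 / 0.080005 ≈ 0.126.

0.126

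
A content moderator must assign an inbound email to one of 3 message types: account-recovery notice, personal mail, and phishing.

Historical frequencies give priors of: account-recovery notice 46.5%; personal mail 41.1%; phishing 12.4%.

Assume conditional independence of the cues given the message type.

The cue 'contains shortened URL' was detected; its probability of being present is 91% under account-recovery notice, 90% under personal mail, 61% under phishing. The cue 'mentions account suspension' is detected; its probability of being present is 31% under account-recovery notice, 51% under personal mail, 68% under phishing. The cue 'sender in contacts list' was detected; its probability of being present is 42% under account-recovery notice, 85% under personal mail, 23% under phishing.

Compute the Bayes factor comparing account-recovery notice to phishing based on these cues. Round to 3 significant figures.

1.24

The Bayes factor is the ratio of the joint likelihoods of the cue pattern under the two hypotheses.
  account-recovery notice: 0.91 × 0.31 × 0.42 = 0.11848
  phishing: 0.61 × 0.68 × 0.23 = 0.095404
Bayes factor = 0.11848 / 0.095404 ≈ 1.24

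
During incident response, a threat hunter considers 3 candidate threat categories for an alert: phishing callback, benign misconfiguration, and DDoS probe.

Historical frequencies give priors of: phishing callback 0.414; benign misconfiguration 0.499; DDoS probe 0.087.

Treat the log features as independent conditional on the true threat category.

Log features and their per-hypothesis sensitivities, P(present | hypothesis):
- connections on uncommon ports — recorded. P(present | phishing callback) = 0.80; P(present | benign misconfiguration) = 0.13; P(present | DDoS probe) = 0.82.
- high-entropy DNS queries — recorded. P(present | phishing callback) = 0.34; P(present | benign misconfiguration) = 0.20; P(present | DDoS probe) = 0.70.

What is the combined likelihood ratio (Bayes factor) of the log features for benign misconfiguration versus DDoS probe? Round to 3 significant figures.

Joint likelihood of the log feature pattern under each hypothesis:
  benign misconfiguration: 0.13 × 0.20 = 0.026
  DDoS probe: 0.82 × 0.70 = 0.574
Bayes factor = 0.026 / 0.574 ≈ 0.0453

0.0453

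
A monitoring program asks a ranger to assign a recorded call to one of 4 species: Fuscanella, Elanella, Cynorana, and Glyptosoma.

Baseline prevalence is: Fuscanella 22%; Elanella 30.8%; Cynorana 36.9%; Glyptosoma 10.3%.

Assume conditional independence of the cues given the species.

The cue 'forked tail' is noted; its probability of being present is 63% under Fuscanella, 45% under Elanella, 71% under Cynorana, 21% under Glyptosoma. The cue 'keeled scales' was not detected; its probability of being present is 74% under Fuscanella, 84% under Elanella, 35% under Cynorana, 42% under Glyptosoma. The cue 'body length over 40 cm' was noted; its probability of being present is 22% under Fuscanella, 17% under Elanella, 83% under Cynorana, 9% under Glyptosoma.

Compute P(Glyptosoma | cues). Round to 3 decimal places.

0.007

For each hypothesis, the unnormalized posterior weight is prior × product of the cue likelihoods (using 1 − P(present | H) for each absent cue):
  Fuscanella: 0.220 × 0.63 × (1 − 0.74) × 0.22 = 0.0079279
  Elanella: 0.308 × 0.45 × (1 − 0.84) × 0.17 = 0.0037699
  Cynorana: 0.369 × 0.71 × (1 − 0.35) × 0.83 = 0.14134
  Glyptosoma: 0.103 × 0.21 × (1 − 0.42) × 0.09 = 0.0011291
The unnormalized weights sum to 0.15417.
P(Glyptosoma | evidence) = 0.0011291 / 0.15417 ≈ 0.007.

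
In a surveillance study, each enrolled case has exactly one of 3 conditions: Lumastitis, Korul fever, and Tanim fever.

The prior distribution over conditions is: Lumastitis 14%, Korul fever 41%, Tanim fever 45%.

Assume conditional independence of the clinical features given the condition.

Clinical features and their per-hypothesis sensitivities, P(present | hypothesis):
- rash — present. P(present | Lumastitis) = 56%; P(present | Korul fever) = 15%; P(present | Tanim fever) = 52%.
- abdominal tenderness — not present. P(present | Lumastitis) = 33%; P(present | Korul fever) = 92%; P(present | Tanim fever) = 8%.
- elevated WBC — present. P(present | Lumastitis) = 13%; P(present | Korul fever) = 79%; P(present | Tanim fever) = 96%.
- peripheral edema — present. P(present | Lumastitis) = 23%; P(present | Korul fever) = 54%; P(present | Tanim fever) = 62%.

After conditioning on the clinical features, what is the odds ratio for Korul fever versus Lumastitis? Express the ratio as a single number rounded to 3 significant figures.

Unnormalized posterior weight (prior times the clinical feature likelihoods) for each of the two hypotheses (using 1 − P(present | H) for each absent clinical feature):
  Korul fever: 0.41 × 0.15 × (1 − 0.92) × 0.79 × 0.54 = 0.0020989
  Lumastitis: 0.14 × 0.56 × (1 − 0.33) × 0.13 × 0.23 = 0.0015706
Posterior odds = 0.0020989 / 0.0015706 ≈ 1.34.

1.34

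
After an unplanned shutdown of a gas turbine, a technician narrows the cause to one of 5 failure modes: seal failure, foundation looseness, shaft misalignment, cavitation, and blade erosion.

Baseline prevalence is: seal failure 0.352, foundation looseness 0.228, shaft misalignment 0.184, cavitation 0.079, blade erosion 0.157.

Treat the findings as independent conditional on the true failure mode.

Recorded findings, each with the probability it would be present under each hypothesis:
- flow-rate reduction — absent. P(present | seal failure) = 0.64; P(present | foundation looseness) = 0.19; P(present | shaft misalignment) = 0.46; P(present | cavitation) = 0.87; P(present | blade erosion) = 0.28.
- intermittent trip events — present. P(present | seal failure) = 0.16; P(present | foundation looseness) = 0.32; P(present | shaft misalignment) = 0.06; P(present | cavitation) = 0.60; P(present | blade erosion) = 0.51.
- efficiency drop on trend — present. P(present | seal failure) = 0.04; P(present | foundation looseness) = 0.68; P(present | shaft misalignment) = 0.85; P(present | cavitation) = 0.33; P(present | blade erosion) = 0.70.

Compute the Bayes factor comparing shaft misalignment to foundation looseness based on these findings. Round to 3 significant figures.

0.156

The Bayes factor is the ratio of the joint likelihoods of the evidence pattern under the two hypotheses (using 1 − P(present | H) for each absent finding).
  shaft misalignment: (1 − 0.46) × 0.06 × 0.85 = 0.02754
  foundation looseness: (1 − 0.19) × 0.32 × 0.68 = 0.17626
Bayes factor = 0.02754 / 0.17626 ≈ 0.156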